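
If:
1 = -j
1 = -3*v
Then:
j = -1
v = -1/3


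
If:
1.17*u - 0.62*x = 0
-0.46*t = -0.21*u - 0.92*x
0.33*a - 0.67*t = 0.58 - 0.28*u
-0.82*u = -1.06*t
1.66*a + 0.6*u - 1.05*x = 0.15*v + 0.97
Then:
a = 1.76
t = 0.00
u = 0.00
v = 12.98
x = 0.00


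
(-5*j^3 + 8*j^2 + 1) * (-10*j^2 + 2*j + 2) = 50*j^5 - 90*j^4 + 6*j^3 + 6*j^2 + 2*j + 2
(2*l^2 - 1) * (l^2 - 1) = 2*l^4 - 3*l^2 + 1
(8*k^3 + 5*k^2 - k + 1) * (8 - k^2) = -8*k^5 - 5*k^4 + 65*k^3 + 39*k^2 - 8*k + 8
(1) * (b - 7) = b - 7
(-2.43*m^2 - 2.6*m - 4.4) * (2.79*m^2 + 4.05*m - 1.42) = -6.7797*m^4 - 17.0955*m^3 - 19.3554*m^2 - 14.128*m + 6.248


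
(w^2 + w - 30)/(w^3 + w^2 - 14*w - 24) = (w^2 + w - 30)/(w^3 + w^2 - 14*w - 24)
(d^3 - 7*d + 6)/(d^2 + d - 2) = (d^2 + d - 6)/(d + 2)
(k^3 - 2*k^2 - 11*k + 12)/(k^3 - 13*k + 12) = (k^2 - k - 12)/(k^2 + k - 12)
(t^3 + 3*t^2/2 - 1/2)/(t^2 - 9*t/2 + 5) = (2*t^3 + 3*t^2 - 1)/(2*t^2 - 9*t + 10)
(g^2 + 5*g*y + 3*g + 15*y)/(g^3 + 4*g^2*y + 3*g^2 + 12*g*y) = (g + 5*y)/(g*(g + 4*y))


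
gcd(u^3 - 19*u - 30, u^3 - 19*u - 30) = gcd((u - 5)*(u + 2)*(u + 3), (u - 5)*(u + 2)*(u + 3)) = u^3 - 19*u - 30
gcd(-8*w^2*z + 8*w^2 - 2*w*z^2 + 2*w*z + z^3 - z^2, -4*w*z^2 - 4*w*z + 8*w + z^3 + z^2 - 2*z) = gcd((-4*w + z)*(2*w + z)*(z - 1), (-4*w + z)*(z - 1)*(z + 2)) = -4*w*z + 4*w + z^2 - z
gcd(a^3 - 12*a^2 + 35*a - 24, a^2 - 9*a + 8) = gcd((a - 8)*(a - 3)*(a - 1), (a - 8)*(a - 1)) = a^2 - 9*a + 8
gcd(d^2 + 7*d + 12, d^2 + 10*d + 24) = d + 4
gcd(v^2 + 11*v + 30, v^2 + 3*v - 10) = v + 5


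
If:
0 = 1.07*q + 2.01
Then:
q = -1.88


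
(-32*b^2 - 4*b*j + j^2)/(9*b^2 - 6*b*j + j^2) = (-32*b^2 - 4*b*j + j^2)/(9*b^2 - 6*b*j + j^2)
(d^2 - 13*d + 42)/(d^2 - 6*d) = (d - 7)/d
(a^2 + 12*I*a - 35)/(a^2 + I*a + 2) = (a^2 + 12*I*a - 35)/(a^2 + I*a + 2)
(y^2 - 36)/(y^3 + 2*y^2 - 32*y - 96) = (y + 6)/(y^2 + 8*y + 16)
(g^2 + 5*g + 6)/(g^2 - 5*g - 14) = (g + 3)/(g - 7)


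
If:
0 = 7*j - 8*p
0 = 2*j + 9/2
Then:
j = -9/4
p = -63/32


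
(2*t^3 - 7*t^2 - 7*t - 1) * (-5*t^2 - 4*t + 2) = -10*t^5 + 27*t^4 + 67*t^3 + 19*t^2 - 10*t - 2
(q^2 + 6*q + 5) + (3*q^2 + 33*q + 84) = 4*q^2 + 39*q + 89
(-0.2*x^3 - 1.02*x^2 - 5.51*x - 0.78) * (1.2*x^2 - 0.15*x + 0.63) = -0.24*x^5 - 1.194*x^4 - 6.585*x^3 - 0.7521*x^2 - 3.3543*x - 0.4914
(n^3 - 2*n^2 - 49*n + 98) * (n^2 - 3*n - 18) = n^5 - 5*n^4 - 61*n^3 + 281*n^2 + 588*n - 1764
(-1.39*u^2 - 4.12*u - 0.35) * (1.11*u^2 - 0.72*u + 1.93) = -1.5429*u^4 - 3.5724*u^3 - 0.1048*u^2 - 7.6996*u - 0.6755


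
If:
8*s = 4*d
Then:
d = 2*s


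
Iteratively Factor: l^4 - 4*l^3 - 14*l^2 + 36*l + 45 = (l - 5)*(l^3 + l^2 - 9*l - 9) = (l - 5)*(l - 3)*(l^2 + 4*l + 3) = (l - 5)*(l - 3)*(l + 1)*(l + 3)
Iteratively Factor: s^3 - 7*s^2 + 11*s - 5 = (s - 1)*(s^2 - 6*s + 5) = (s - 1)^2*(s - 5)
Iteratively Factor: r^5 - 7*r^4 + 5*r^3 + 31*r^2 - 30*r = (r)*(r^4 - 7*r^3 + 5*r^2 + 31*r - 30) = r*(r + 2)*(r^3 - 9*r^2 + 23*r - 15) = r*(r - 5)*(r + 2)*(r^2 - 4*r + 3) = r*(r - 5)*(r - 3)*(r + 2)*(r - 1)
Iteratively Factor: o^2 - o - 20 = (o - 5)*(o + 4)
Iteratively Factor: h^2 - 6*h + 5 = (h - 1)*(h - 5)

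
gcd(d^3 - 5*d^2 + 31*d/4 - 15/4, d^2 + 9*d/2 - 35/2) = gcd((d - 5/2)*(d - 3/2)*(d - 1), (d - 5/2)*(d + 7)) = d - 5/2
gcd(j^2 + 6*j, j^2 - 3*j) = j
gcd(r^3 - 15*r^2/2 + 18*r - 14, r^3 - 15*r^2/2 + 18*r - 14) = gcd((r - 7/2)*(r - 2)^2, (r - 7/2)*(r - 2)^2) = r^3 - 15*r^2/2 + 18*r - 14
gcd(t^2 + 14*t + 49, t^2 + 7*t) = t + 7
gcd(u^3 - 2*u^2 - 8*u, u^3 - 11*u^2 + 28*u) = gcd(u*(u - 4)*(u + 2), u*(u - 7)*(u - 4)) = u^2 - 4*u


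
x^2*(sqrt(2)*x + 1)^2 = 2*x^4 + 2*sqrt(2)*x^3 + x^2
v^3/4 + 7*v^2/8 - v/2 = v*(v/4 + 1)*(v - 1/2)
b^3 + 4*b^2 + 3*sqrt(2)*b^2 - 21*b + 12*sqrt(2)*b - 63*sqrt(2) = (b - 3)*(b + 7)*(b + 3*sqrt(2))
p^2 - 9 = (p - 3)*(p + 3)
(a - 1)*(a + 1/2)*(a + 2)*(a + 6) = a^4 + 15*a^3/2 + 15*a^2/2 - 10*a - 6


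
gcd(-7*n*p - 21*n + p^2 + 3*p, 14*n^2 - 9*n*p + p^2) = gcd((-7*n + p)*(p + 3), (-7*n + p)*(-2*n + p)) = -7*n + p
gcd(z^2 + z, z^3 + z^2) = z^2 + z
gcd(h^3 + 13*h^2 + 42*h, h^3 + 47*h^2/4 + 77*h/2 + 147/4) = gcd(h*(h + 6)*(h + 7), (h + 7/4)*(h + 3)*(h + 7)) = h + 7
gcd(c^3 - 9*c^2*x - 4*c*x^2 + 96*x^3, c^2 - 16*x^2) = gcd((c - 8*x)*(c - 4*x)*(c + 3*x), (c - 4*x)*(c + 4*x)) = -c + 4*x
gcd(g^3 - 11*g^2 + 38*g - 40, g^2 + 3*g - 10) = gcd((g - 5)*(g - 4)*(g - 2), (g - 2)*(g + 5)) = g - 2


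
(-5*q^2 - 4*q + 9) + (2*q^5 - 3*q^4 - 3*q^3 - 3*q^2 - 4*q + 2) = 2*q^5 - 3*q^4 - 3*q^3 - 8*q^2 - 8*q + 11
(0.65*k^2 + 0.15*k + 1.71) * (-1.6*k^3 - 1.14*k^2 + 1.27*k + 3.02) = -1.04*k^5 - 0.981*k^4 - 2.0815*k^3 + 0.2041*k^2 + 2.6247*k + 5.1642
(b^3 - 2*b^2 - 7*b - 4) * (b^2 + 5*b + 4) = b^5 + 3*b^4 - 13*b^3 - 47*b^2 - 48*b - 16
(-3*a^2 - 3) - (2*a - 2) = -3*a^2 - 2*a - 1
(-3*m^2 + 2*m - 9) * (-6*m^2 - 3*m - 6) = 18*m^4 - 3*m^3 + 66*m^2 + 15*m + 54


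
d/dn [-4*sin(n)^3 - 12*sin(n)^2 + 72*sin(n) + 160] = 12*(-2*sin(n) + cos(n)^2 + 5)*cos(n)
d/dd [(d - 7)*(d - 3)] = 2*d - 10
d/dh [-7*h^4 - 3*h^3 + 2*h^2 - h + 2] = -28*h^3 - 9*h^2 + 4*h - 1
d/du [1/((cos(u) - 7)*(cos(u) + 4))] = (2*cos(u) - 3)*sin(u)/((cos(u) - 7)^2*(cos(u) + 4)^2)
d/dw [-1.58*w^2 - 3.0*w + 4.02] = -3.16*w - 3.0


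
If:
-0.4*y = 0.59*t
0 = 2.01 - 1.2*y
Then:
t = -1.14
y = 1.68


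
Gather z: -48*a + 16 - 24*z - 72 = -48*a - 24*z - 56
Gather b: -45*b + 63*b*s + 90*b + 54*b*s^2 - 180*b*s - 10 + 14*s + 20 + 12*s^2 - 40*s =b*(54*s^2 - 117*s + 45) + 12*s^2 - 26*s + 10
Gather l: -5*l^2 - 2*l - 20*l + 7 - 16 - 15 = -5*l^2 - 22*l - 24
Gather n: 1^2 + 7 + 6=14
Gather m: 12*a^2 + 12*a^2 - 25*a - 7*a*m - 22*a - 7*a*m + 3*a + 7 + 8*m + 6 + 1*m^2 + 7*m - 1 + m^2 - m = 24*a^2 - 44*a + 2*m^2 + m*(14 - 14*a) + 12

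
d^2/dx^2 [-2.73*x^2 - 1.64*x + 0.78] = -5.46000000000000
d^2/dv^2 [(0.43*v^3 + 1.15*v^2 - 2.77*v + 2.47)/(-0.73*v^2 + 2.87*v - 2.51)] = (1.33226762955019e-15*v^4 - 7.37442*v^3 + 23.330838*v^2 - 15.657702*v - 6.22045600000001)/(0.389017*v^6 - 4.588269*v^5 + 22.051548*v^4 - 55.192109*v^3 + 75.821076*v^2 - 54.243861*v + 15.813251)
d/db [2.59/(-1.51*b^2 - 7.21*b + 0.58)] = (7.8218*b + 18.6739)/(1.51*b^2 + 7.21*b - 0.58)^2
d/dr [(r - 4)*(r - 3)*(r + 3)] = 3*r^2 - 8*r - 9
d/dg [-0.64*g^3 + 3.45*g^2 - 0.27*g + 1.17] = -1.92*g^2 + 6.9*g - 0.27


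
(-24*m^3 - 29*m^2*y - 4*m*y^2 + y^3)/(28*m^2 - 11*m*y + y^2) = (-24*m^3 - 29*m^2*y - 4*m*y^2 + y^3)/(28*m^2 - 11*m*y + y^2)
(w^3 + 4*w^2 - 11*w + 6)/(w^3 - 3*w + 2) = (w + 6)/(w + 2)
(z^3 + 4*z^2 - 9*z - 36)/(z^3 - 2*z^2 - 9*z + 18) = (z + 4)/(z - 2)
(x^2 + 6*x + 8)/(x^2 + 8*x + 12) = (x + 4)/(x + 6)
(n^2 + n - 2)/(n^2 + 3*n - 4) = (n + 2)/(n + 4)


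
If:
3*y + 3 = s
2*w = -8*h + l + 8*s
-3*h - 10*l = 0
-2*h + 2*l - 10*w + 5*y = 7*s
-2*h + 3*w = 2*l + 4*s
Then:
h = -12/95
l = 18/475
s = -831/3800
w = -333/950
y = -4077/3800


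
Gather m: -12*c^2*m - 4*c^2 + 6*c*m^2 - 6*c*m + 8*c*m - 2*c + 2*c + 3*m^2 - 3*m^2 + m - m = -4*c^2 + 6*c*m^2 + m*(-12*c^2 + 2*c)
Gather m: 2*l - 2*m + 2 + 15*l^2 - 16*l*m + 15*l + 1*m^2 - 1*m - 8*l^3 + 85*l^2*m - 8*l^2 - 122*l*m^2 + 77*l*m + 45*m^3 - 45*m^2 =-8*l^3 + 7*l^2 + 17*l + 45*m^3 + m^2*(-122*l - 44) + m*(85*l^2 + 61*l - 3) + 2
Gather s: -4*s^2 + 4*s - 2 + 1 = -4*s^2 + 4*s - 1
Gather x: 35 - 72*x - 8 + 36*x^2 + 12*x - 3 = 36*x^2 - 60*x + 24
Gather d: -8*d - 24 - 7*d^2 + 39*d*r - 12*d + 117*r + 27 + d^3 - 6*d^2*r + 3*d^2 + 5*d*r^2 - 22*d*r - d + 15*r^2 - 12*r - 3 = d^3 + d^2*(-6*r - 4) + d*(5*r^2 + 17*r - 21) + 15*r^2 + 105*r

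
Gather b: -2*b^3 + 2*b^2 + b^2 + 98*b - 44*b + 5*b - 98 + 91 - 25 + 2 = -2*b^3 + 3*b^2 + 59*b - 30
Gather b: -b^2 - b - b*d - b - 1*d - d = -b^2 + b*(-d - 2) - 2*d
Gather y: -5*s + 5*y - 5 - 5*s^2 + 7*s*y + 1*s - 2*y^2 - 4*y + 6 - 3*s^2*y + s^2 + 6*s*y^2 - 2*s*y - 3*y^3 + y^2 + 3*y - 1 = -4*s^2 - 4*s - 3*y^3 + y^2*(6*s - 1) + y*(-3*s^2 + 5*s + 4)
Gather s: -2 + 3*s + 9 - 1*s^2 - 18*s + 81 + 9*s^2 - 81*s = 8*s^2 - 96*s + 88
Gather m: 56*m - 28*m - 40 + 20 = 28*m - 20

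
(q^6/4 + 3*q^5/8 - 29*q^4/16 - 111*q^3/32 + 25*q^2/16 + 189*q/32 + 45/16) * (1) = q^6/4 + 3*q^5/8 - 29*q^4/16 - 111*q^3/32 + 25*q^2/16 + 189*q/32 + 45/16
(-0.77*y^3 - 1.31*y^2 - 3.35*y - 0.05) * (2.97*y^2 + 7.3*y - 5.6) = -2.2869*y^5 - 9.5117*y^4 - 15.2005*y^3 - 17.2675*y^2 + 18.395*y + 0.28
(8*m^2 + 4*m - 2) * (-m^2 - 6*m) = -8*m^4 - 52*m^3 - 22*m^2 + 12*m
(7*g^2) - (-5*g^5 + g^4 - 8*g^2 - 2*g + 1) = 5*g^5 - g^4 + 15*g^2 + 2*g - 1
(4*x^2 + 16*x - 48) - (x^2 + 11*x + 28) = 3*x^2 + 5*x - 76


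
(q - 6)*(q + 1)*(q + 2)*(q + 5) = q^4 + 2*q^3 - 31*q^2 - 92*q - 60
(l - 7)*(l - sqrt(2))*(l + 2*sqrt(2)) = l^3 - 7*l^2 + sqrt(2)*l^2 - 7*sqrt(2)*l - 4*l + 28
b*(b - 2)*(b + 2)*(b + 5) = b^4 + 5*b^3 - 4*b^2 - 20*b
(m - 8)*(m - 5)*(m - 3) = m^3 - 16*m^2 + 79*m - 120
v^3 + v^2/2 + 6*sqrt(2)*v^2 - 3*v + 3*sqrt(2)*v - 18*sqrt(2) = (v - 3/2)*(v + 2)*(v + 6*sqrt(2))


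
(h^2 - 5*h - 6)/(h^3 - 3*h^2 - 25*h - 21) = (h - 6)/(h^2 - 4*h - 21)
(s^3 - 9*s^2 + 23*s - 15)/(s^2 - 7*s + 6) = (s^2 - 8*s + 15)/(s - 6)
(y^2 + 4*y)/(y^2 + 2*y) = (y + 4)/(y + 2)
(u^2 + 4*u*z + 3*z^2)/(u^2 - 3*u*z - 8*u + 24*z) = (u^2 + 4*u*z + 3*z^2)/(u^2 - 3*u*z - 8*u + 24*z)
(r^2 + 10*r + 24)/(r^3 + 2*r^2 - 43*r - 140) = (r + 6)/(r^2 - 2*r - 35)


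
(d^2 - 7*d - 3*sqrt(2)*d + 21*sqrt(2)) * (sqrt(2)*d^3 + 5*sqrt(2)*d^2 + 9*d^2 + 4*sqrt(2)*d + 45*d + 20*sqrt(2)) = sqrt(2)*d^5 - 2*sqrt(2)*d^4 + 3*d^4 - 58*sqrt(2)*d^3 - 6*d^3 - 129*d^2 + 46*sqrt(2)*d^2 + 48*d + 805*sqrt(2)*d + 840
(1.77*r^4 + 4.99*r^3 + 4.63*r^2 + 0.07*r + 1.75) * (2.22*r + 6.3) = 3.9294*r^5 + 22.2288*r^4 + 41.7156*r^3 + 29.3244*r^2 + 4.326*r + 11.025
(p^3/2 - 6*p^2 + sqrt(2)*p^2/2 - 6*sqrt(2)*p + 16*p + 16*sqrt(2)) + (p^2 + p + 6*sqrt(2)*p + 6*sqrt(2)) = p^3/2 - 5*p^2 + sqrt(2)*p^2/2 + 17*p + 22*sqrt(2)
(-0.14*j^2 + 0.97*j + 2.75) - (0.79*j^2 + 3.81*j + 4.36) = -0.93*j^2 - 2.84*j - 1.61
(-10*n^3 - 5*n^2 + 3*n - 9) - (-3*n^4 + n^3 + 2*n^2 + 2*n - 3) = 3*n^4 - 11*n^3 - 7*n^2 + n - 6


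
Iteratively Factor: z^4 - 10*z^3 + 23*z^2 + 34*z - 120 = (z - 4)*(z^3 - 6*z^2 - z + 30) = (z - 4)*(z + 2)*(z^2 - 8*z + 15) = (z - 4)*(z - 3)*(z + 2)*(z - 5)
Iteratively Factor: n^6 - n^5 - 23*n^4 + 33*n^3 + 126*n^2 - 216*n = (n - 3)*(n^5 + 2*n^4 - 17*n^3 - 18*n^2 + 72*n) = (n - 3)*(n - 2)*(n^4 + 4*n^3 - 9*n^2 - 36*n) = (n - 3)^2*(n - 2)*(n^3 + 7*n^2 + 12*n) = (n - 3)^2*(n - 2)*(n + 4)*(n^2 + 3*n) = (n - 3)^2*(n - 2)*(n + 3)*(n + 4)*(n)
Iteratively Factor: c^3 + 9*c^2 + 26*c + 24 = (c + 3)*(c^2 + 6*c + 8) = (c + 2)*(c + 3)*(c + 4)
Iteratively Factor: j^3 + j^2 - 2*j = (j - 1)*(j^2 + 2*j) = (j - 1)*(j + 2)*(j)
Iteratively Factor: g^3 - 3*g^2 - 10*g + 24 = (g - 2)*(g^2 - g - 12) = (g - 2)*(g + 3)*(g - 4)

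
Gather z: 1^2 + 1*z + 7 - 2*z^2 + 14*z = -2*z^2 + 15*z + 8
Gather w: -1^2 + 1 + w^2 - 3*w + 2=w^2 - 3*w + 2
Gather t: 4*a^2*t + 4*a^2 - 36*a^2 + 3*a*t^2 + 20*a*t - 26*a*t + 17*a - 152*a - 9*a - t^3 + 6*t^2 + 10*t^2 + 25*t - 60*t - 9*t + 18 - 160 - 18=-32*a^2 - 144*a - t^3 + t^2*(3*a + 16) + t*(4*a^2 - 6*a - 44) - 160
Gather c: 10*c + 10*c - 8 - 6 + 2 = 20*c - 12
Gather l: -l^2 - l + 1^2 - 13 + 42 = -l^2 - l + 30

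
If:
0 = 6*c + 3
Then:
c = -1/2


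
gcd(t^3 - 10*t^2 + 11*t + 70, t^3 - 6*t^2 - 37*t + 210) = t^2 - 12*t + 35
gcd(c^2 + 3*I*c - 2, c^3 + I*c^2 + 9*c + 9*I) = c + I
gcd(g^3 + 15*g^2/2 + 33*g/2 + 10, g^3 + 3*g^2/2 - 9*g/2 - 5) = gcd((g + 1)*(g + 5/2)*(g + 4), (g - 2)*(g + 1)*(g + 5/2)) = g^2 + 7*g/2 + 5/2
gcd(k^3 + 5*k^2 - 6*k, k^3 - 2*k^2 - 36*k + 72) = k + 6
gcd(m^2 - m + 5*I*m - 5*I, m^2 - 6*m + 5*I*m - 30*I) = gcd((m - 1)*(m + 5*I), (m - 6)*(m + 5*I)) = m + 5*I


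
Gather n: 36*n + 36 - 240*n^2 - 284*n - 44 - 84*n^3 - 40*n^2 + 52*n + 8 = -84*n^3 - 280*n^2 - 196*n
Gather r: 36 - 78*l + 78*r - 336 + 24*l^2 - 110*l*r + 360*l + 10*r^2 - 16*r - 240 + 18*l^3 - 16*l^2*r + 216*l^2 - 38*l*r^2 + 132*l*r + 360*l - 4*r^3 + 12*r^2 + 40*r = 18*l^3 + 240*l^2 + 642*l - 4*r^3 + r^2*(22 - 38*l) + r*(-16*l^2 + 22*l + 102) - 540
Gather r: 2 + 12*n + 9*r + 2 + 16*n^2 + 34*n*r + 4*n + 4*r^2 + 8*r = 16*n^2 + 16*n + 4*r^2 + r*(34*n + 17) + 4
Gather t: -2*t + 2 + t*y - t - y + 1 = t*(y - 3) - y + 3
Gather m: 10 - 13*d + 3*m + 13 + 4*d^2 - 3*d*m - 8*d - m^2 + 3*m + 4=4*d^2 - 21*d - m^2 + m*(6 - 3*d) + 27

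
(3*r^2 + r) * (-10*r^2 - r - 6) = -30*r^4 - 13*r^3 - 19*r^2 - 6*r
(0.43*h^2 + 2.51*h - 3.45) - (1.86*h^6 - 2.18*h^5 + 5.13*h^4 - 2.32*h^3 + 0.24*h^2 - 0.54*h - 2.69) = -1.86*h^6 + 2.18*h^5 - 5.13*h^4 + 2.32*h^3 + 0.19*h^2 + 3.05*h - 0.76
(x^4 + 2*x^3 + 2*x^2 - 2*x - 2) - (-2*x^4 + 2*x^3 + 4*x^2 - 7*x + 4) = 3*x^4 - 2*x^2 + 5*x - 6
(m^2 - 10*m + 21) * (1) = m^2 - 10*m + 21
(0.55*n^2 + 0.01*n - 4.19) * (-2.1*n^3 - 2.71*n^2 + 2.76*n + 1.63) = -1.155*n^5 - 1.5115*n^4 + 10.2899*n^3 + 12.279*n^2 - 11.5481*n - 6.8297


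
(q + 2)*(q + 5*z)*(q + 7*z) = q^3 + 12*q^2*z + 2*q^2 + 35*q*z^2 + 24*q*z + 70*z^2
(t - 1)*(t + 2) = t^2 + t - 2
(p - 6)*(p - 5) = p^2 - 11*p + 30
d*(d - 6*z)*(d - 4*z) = d^3 - 10*d^2*z + 24*d*z^2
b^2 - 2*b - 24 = (b - 6)*(b + 4)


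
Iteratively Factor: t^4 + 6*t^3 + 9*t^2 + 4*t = (t + 1)*(t^3 + 5*t^2 + 4*t) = (t + 1)^2*(t^2 + 4*t) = t*(t + 1)^2*(t + 4)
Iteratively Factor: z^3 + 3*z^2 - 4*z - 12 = (z + 3)*(z^2 - 4) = (z + 2)*(z + 3)*(z - 2)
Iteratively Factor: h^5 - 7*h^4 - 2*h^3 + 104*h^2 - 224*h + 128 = (h - 4)*(h^4 - 3*h^3 - 14*h^2 + 48*h - 32) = (h - 4)^2*(h^3 + h^2 - 10*h + 8) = (h - 4)^2*(h - 2)*(h^2 + 3*h - 4) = (h - 4)^2*(h - 2)*(h + 4)*(h - 1)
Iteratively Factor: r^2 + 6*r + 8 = (r + 2)*(r + 4)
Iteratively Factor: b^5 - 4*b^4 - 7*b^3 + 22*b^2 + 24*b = (b - 4)*(b^4 - 7*b^2 - 6*b) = (b - 4)*(b - 3)*(b^3 + 3*b^2 + 2*b) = b*(b - 4)*(b - 3)*(b^2 + 3*b + 2) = b*(b - 4)*(b - 3)*(b + 2)*(b + 1)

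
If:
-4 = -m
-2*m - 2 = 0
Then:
No Solution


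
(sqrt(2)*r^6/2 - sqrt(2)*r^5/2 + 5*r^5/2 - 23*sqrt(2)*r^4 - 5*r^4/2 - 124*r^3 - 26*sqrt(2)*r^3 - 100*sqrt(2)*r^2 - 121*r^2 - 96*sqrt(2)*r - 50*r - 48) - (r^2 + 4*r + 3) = sqrt(2)*r^6/2 - sqrt(2)*r^5/2 + 5*r^5/2 - 23*sqrt(2)*r^4 - 5*r^4/2 - 124*r^3 - 26*sqrt(2)*r^3 - 100*sqrt(2)*r^2 - 122*r^2 - 96*sqrt(2)*r - 54*r - 51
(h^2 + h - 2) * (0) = 0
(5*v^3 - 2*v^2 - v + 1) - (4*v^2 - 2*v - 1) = 5*v^3 - 6*v^2 + v + 2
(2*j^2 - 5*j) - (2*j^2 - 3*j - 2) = 2 - 2*j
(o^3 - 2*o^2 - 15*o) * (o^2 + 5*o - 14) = o^5 + 3*o^4 - 39*o^3 - 47*o^2 + 210*o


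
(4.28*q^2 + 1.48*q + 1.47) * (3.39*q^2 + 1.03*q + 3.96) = 14.5092*q^4 + 9.4256*q^3 + 23.4565*q^2 + 7.3749*q + 5.8212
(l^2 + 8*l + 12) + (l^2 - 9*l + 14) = 2*l^2 - l + 26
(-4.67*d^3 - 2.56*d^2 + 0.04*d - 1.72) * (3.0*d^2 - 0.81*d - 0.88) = -14.01*d^5 - 3.8973*d^4 + 6.3032*d^3 - 2.9396*d^2 + 1.358*d + 1.5136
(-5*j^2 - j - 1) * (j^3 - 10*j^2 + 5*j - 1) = -5*j^5 + 49*j^4 - 16*j^3 + 10*j^2 - 4*j + 1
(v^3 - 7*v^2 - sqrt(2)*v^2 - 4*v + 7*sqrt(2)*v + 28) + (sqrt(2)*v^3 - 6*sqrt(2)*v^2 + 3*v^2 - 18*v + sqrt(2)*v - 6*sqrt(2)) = v^3 + sqrt(2)*v^3 - 7*sqrt(2)*v^2 - 4*v^2 - 22*v + 8*sqrt(2)*v - 6*sqrt(2) + 28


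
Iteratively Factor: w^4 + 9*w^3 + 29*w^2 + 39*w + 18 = (w + 3)*(w^3 + 6*w^2 + 11*w + 6) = (w + 1)*(w + 3)*(w^2 + 5*w + 6) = (w + 1)*(w + 3)^2*(w + 2)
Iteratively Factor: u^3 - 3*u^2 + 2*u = (u - 2)*(u^2 - u) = (u - 2)*(u - 1)*(u)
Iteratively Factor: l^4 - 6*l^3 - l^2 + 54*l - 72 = (l + 3)*(l^3 - 9*l^2 + 26*l - 24) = (l - 3)*(l + 3)*(l^2 - 6*l + 8) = (l - 3)*(l - 2)*(l + 3)*(l - 4)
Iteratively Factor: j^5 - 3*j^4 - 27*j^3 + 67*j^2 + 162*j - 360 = (j + 4)*(j^4 - 7*j^3 + j^2 + 63*j - 90) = (j - 2)*(j + 4)*(j^3 - 5*j^2 - 9*j + 45) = (j - 3)*(j - 2)*(j + 4)*(j^2 - 2*j - 15) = (j - 5)*(j - 3)*(j - 2)*(j + 4)*(j + 3)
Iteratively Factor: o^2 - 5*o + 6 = (o - 3)*(o - 2)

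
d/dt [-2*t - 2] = -2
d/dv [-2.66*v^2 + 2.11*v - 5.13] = 2.11 - 5.32*v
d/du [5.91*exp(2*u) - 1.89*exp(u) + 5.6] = (11.82*exp(u) - 1.89)*exp(u)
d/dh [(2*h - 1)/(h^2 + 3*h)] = (-2*h^2 + 2*h + 3)/(h^2*(h^2 + 6*h + 9))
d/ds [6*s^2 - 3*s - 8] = 12*s - 3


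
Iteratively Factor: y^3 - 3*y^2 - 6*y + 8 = (y + 2)*(y^2 - 5*y + 4) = (y - 4)*(y + 2)*(y - 1)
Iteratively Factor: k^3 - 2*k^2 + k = (k - 1)*(k^2 - k) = k*(k - 1)*(k - 1)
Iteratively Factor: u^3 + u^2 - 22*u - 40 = (u + 4)*(u^2 - 3*u - 10) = (u - 5)*(u + 4)*(u + 2)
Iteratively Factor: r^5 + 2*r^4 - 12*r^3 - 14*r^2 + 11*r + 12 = (r - 3)*(r^4 + 5*r^3 + 3*r^2 - 5*r - 4) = (r - 3)*(r + 4)*(r^3 + r^2 - r - 1) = (r - 3)*(r + 1)*(r + 4)*(r^2 - 1) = (r - 3)*(r + 1)^2*(r + 4)*(r - 1)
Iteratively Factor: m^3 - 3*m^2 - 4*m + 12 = (m - 2)*(m^2 - m - 6) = (m - 3)*(m - 2)*(m + 2)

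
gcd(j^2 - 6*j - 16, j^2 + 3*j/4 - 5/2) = j + 2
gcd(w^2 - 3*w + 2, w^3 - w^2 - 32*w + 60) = w - 2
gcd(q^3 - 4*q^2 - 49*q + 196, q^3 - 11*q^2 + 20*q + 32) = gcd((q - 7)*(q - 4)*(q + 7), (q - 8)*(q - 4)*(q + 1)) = q - 4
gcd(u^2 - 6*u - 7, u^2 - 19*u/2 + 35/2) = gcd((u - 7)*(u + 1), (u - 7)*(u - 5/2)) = u - 7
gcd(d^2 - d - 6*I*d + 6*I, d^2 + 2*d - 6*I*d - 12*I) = d - 6*I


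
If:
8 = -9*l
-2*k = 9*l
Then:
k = 4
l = -8/9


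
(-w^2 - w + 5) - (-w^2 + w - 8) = 13 - 2*w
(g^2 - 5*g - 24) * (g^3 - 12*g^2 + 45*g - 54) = g^5 - 17*g^4 + 81*g^3 + 9*g^2 - 810*g + 1296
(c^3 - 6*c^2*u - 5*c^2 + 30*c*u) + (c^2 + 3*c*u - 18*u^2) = c^3 - 6*c^2*u - 4*c^2 + 33*c*u - 18*u^2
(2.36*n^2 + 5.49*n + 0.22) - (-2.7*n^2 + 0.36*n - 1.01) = 5.06*n^2 + 5.13*n + 1.23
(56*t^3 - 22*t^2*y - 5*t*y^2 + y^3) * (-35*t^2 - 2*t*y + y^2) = -1960*t^5 + 658*t^4*y + 275*t^3*y^2 - 47*t^2*y^3 - 7*t*y^4 + y^5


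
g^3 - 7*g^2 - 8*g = g*(g - 8)*(g + 1)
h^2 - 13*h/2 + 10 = (h - 4)*(h - 5/2)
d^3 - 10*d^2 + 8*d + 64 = (d - 8)*(d - 4)*(d + 2)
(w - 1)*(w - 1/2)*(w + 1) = w^3 - w^2/2 - w + 1/2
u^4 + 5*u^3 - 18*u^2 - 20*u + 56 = (u - 2)^2*(u + 2)*(u + 7)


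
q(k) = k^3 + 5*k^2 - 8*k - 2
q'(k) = 3*k^2 + 10*k - 8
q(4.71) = 175.73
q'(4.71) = 105.65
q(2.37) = 20.44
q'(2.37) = 32.55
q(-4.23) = 45.62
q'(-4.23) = 3.38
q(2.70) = 32.53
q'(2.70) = 40.87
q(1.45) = -0.04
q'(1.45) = 12.81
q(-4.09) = 45.94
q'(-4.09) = 1.28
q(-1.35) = 15.45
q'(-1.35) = -16.03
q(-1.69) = 20.97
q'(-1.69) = -16.33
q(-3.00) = 40.00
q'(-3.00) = -11.00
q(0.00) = -2.00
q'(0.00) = -8.00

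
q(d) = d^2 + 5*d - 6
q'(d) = 2*d + 5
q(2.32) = 10.98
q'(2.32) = 9.64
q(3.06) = 18.66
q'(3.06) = 11.12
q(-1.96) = -11.96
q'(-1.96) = 1.08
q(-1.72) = -11.64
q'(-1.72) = 1.56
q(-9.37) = 34.95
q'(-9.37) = -13.74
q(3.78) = 27.19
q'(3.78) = 12.56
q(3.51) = 23.87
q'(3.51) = 12.02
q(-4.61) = -7.80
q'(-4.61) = -4.22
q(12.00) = 198.00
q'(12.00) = 29.00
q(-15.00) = 144.00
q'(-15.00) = -25.00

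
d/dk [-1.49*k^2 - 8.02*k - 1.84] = -2.98*k - 8.02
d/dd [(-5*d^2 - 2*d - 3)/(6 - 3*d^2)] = 2*(-d^2 - 13*d - 2)/(3*(d^4 - 4*d^2 + 4))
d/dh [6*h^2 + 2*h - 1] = 12*h + 2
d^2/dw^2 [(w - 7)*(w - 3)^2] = 6*w - 26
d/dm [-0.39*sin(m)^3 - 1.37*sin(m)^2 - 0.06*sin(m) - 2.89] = (-2.74*sin(m) + 0.585*cos(2*m) - 0.645)*cos(m)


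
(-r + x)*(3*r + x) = -3*r^2 + 2*r*x + x^2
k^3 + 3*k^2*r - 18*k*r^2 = k*(k - 3*r)*(k + 6*r)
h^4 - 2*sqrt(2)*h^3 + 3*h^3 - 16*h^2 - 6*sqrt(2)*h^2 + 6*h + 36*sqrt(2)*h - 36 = (h - 3)*(h + 6)*(h - sqrt(2))^2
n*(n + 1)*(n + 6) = n^3 + 7*n^2 + 6*n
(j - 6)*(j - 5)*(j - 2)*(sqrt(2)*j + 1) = sqrt(2)*j^4 - 13*sqrt(2)*j^3 + j^3 - 13*j^2 + 52*sqrt(2)*j^2 - 60*sqrt(2)*j + 52*j - 60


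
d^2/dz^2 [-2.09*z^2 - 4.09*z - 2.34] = -4.18000000000000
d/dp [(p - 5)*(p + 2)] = 2*p - 3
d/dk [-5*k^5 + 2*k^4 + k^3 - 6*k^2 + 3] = k*(-25*k^3 + 8*k^2 + 3*k - 12)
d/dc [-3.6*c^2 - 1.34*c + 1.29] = -7.2*c - 1.34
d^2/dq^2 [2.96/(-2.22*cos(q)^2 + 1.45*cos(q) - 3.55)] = (58.352256*(1 - cos(q)^2)^2 - 28.58472*cos(q)^3 - 57.911512*cos(q)^2 + 72.40604*cos(q) - 24.143536)/(2.22*cos(q)^2 - 1.45*cos(q) + 3.55)^3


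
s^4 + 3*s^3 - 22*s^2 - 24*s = s*(s - 4)*(s + 1)*(s + 6)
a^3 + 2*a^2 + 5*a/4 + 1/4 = (a + 1/2)^2*(a + 1)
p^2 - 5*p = p*(p - 5)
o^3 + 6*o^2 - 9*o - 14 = (o - 2)*(o + 1)*(o + 7)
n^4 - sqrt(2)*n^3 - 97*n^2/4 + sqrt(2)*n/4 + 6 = (n - 1/2)*(n + 1/2)*(n - 4*sqrt(2))*(n + 3*sqrt(2))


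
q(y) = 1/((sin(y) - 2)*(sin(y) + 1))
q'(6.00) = 0.55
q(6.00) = -0.61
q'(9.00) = -0.03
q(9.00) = -0.45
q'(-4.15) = 0.08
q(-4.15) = -0.47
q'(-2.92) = -0.47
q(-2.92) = -0.58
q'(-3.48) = -0.06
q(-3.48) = -0.45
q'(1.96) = 0.08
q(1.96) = -0.48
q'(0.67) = -0.04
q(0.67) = -0.45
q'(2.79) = -0.06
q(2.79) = -0.45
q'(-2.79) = -0.67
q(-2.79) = -0.65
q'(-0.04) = 0.28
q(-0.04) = -0.51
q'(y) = -cos(y)/((sin(y) - 2)*(sin(y) + 1)^2) - cos(y)/((sin(y) - 2)^2*(sin(y) + 1))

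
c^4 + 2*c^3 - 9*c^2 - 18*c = c*(c - 3)*(c + 2)*(c + 3)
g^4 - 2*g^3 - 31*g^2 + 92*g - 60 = (g - 5)*(g - 2)*(g - 1)*(g + 6)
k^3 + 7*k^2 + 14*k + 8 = (k + 1)*(k + 2)*(k + 4)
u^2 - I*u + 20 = (u - 5*I)*(u + 4*I)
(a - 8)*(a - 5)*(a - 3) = a^3 - 16*a^2 + 79*a - 120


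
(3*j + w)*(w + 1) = 3*j*w + 3*j + w^2 + w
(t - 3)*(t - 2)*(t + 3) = t^3 - 2*t^2 - 9*t + 18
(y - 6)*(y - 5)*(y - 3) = y^3 - 14*y^2 + 63*y - 90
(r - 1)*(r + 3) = r^2 + 2*r - 3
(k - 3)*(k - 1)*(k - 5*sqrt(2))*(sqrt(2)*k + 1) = sqrt(2)*k^4 - 9*k^3 - 4*sqrt(2)*k^3 - 2*sqrt(2)*k^2 + 36*k^2 - 27*k + 20*sqrt(2)*k - 15*sqrt(2)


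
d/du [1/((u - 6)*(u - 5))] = (11 - 2*u)/(u^4 - 22*u^3 + 181*u^2 - 660*u + 900)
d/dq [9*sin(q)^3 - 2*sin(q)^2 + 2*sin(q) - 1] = (27*sin(q)^2 - 4*sin(q) + 2)*cos(q)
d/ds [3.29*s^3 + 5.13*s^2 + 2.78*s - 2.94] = 9.87*s^2 + 10.26*s + 2.78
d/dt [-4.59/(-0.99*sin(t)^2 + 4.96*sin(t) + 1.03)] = (22.7664 - 9.0882*sin(t))*cos(t)/(-0.99*sin(t)^2 + 4.96*sin(t) + 1.03)^2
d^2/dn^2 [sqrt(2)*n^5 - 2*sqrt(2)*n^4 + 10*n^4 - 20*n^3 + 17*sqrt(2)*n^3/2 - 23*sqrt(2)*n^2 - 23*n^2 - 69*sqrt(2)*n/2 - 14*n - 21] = 20*sqrt(2)*n^3 - 24*sqrt(2)*n^2 + 120*n^2 - 120*n + 51*sqrt(2)*n - 46*sqrt(2) - 46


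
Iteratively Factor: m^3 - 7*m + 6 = (m - 2)*(m^2 + 2*m - 3) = (m - 2)*(m - 1)*(m + 3)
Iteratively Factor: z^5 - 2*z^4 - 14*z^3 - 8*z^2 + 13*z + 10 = (z - 1)*(z^4 - z^3 - 15*z^2 - 23*z - 10) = (z - 1)*(z + 1)*(z^3 - 2*z^2 - 13*z - 10) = (z - 1)*(z + 1)^2*(z^2 - 3*z - 10) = (z - 1)*(z + 1)^2*(z + 2)*(z - 5)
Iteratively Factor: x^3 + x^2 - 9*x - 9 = (x + 1)*(x^2 - 9) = (x - 3)*(x + 1)*(x + 3)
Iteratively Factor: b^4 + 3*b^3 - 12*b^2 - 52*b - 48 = (b + 2)*(b^3 + b^2 - 14*b - 24) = (b + 2)*(b + 3)*(b^2 - 2*b - 8) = (b - 4)*(b + 2)*(b + 3)*(b + 2)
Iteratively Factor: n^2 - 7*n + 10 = (n - 5)*(n - 2)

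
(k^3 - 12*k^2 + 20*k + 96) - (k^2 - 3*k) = k^3 - 13*k^2 + 23*k + 96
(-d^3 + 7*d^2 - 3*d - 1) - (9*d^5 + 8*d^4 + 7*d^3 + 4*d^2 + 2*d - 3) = -9*d^5 - 8*d^4 - 8*d^3 + 3*d^2 - 5*d + 2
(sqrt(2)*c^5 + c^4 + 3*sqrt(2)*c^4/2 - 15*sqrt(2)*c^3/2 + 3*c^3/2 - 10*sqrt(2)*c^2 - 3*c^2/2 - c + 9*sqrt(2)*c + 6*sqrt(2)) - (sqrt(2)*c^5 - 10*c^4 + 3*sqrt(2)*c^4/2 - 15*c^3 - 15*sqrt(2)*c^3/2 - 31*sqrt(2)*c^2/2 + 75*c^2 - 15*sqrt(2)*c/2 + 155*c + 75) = 11*c^4 + 33*c^3/2 - 153*c^2/2 + 11*sqrt(2)*c^2/2 - 156*c + 33*sqrt(2)*c/2 - 75 + 6*sqrt(2)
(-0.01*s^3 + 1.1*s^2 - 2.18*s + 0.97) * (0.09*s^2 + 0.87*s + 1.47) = -0.0009*s^5 + 0.0903*s^4 + 0.7461*s^3 - 0.1923*s^2 - 2.3607*s + 1.4259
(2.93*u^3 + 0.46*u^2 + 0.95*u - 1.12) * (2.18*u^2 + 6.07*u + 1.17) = 6.3874*u^5 + 18.7879*u^4 + 8.2913*u^3 + 3.8631*u^2 - 5.6869*u - 1.3104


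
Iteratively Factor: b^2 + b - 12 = (b + 4)*(b - 3)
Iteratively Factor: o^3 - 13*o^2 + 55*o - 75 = (o - 3)*(o^2 - 10*o + 25) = (o - 5)*(o - 3)*(o - 5)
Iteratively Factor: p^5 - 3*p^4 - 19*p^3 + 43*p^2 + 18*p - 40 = (p + 1)*(p^4 - 4*p^3 - 15*p^2 + 58*p - 40) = (p - 2)*(p + 1)*(p^3 - 2*p^2 - 19*p + 20) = (p - 2)*(p + 1)*(p + 4)*(p^2 - 6*p + 5) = (p - 5)*(p - 2)*(p + 1)*(p + 4)*(p - 1)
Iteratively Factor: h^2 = (h)*(h)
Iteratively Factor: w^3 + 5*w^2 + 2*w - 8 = (w + 2)*(w^2 + 3*w - 4) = (w + 2)*(w + 4)*(w - 1)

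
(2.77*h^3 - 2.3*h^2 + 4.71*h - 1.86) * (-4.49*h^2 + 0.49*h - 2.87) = -12.4373*h^5 + 11.6843*h^4 - 30.2248*h^3 + 17.2603*h^2 - 14.4291*h + 5.3382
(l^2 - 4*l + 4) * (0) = 0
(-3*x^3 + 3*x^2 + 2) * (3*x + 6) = -9*x^4 - 9*x^3 + 18*x^2 + 6*x + 12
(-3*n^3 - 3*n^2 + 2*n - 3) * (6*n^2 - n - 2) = -18*n^5 - 15*n^4 + 21*n^3 - 14*n^2 - n + 6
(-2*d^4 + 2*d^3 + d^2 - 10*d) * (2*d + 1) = -4*d^5 + 2*d^4 + 4*d^3 - 19*d^2 - 10*d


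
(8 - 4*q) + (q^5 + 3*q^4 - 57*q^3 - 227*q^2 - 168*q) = q^5 + 3*q^4 - 57*q^3 - 227*q^2 - 172*q + 8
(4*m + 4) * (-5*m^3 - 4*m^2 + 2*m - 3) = -20*m^4 - 36*m^3 - 8*m^2 - 4*m - 12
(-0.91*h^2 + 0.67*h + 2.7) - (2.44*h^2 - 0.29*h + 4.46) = -3.35*h^2 + 0.96*h - 1.76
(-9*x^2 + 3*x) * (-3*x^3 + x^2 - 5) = 27*x^5 - 18*x^4 + 3*x^3 + 45*x^2 - 15*x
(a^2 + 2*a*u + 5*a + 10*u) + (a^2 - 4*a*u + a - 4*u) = 2*a^2 - 2*a*u + 6*a + 6*u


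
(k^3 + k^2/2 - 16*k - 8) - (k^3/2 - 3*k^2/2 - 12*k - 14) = k^3/2 + 2*k^2 - 4*k + 6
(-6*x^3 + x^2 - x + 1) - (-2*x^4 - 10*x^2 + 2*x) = 2*x^4 - 6*x^3 + 11*x^2 - 3*x + 1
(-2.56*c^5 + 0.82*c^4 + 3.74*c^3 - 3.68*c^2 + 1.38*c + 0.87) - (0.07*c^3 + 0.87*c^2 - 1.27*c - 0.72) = -2.56*c^5 + 0.82*c^4 + 3.67*c^3 - 4.55*c^2 + 2.65*c + 1.59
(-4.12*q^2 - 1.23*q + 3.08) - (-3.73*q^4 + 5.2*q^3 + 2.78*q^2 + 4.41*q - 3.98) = 3.73*q^4 - 5.2*q^3 - 6.9*q^2 - 5.64*q + 7.06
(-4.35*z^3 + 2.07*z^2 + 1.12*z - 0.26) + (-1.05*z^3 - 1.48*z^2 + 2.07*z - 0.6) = -5.4*z^3 + 0.59*z^2 + 3.19*z - 0.86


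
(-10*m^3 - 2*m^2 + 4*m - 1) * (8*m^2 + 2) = -80*m^5 - 16*m^4 + 12*m^3 - 12*m^2 + 8*m - 2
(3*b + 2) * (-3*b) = -9*b^2 - 6*b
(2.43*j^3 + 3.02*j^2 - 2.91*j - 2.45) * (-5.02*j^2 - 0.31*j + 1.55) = -12.1986*j^5 - 15.9137*j^4 + 17.4385*j^3 + 17.8821*j^2 - 3.751*j - 3.7975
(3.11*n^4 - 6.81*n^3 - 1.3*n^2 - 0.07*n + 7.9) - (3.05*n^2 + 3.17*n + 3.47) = 3.11*n^4 - 6.81*n^3 - 4.35*n^2 - 3.24*n + 4.43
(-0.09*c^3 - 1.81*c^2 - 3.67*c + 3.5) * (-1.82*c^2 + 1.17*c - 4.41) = 0.1638*c^5 + 3.1889*c^4 + 4.9586*c^3 - 2.6818*c^2 + 20.2797*c - 15.435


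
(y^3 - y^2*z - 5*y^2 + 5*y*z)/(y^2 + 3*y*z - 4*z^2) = y*(y - 5)/(y + 4*z)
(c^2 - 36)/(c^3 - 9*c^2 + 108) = (c + 6)/(c^2 - 3*c - 18)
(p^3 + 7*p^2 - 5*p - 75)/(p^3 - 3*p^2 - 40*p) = (p^2 + 2*p - 15)/(p*(p - 8))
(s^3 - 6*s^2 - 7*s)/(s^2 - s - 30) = s*(-s^2 + 6*s + 7)/(-s^2 + s + 30)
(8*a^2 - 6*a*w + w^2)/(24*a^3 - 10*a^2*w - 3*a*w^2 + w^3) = 1/(3*a + w)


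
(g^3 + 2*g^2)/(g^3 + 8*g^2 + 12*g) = g/(g + 6)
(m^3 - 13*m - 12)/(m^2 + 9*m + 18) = (m^2 - 3*m - 4)/(m + 6)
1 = 1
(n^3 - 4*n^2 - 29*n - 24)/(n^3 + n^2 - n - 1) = (n^2 - 5*n - 24)/(n^2 - 1)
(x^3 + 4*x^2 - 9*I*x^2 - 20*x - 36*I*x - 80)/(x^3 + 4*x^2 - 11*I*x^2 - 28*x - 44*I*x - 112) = (x - 5*I)/(x - 7*I)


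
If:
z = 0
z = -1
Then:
No Solution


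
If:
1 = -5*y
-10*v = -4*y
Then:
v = -2/25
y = -1/5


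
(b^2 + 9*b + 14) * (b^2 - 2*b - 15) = b^4 + 7*b^3 - 19*b^2 - 163*b - 210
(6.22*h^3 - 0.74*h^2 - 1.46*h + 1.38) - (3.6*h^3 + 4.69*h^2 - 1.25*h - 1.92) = 2.62*h^3 - 5.43*h^2 - 0.21*h + 3.3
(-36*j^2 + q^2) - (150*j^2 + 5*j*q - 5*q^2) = -186*j^2 - 5*j*q + 6*q^2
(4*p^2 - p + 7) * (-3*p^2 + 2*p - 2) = -12*p^4 + 11*p^3 - 31*p^2 + 16*p - 14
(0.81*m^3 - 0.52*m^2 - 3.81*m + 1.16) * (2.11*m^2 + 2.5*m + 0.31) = 1.7091*m^5 + 0.9278*m^4 - 9.088*m^3 - 7.2386*m^2 + 1.7189*m + 0.3596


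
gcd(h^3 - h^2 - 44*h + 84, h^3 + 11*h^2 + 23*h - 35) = h + 7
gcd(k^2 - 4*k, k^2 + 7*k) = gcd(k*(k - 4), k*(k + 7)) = k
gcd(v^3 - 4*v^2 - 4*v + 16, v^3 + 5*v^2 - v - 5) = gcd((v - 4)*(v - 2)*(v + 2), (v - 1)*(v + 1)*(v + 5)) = 1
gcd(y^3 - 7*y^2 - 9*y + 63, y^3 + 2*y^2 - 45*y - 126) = y^2 - 4*y - 21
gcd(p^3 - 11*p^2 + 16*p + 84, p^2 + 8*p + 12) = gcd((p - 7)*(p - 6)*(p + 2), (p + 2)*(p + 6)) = p + 2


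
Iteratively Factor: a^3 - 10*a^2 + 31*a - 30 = (a - 5)*(a^2 - 5*a + 6) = (a - 5)*(a - 3)*(a - 2)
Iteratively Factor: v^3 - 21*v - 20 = (v - 5)*(v^2 + 5*v + 4) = (v - 5)*(v + 1)*(v + 4)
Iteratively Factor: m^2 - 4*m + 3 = (m - 3)*(m - 1)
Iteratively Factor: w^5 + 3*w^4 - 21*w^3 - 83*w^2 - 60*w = (w + 1)*(w^4 + 2*w^3 - 23*w^2 - 60*w) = (w + 1)*(w + 4)*(w^3 - 2*w^2 - 15*w) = w*(w + 1)*(w + 4)*(w^2 - 2*w - 15) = w*(w - 5)*(w + 1)*(w + 4)*(w + 3)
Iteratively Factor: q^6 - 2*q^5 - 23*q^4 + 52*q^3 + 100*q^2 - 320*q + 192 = (q - 2)*(q^5 - 23*q^3 + 6*q^2 + 112*q - 96) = (q - 2)*(q + 3)*(q^4 - 3*q^3 - 14*q^2 + 48*q - 32) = (q - 4)*(q - 2)*(q + 3)*(q^3 + q^2 - 10*q + 8) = (q - 4)*(q - 2)*(q - 1)*(q + 3)*(q^2 + 2*q - 8) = (q - 4)*(q - 2)*(q - 1)*(q + 3)*(q + 4)*(q - 2)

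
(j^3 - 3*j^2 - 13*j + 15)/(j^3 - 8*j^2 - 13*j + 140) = (j^2 + 2*j - 3)/(j^2 - 3*j - 28)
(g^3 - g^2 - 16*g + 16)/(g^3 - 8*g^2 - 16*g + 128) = (g - 1)/(g - 8)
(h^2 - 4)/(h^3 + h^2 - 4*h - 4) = 1/(h + 1)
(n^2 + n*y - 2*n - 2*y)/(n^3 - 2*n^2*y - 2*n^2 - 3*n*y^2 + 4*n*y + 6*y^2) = 1/(n - 3*y)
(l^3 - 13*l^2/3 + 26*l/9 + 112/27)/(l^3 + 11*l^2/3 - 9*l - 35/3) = (l^2 - 2*l - 16/9)/(l^2 + 6*l + 5)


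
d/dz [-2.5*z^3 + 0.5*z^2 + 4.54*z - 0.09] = -7.5*z^2 + 1.0*z + 4.54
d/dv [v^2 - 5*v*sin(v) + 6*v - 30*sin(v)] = -5*v*cos(v) + 2*v - 5*sin(v) - 30*cos(v) + 6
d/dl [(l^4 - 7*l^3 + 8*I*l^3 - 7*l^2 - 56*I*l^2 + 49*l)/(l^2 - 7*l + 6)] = (2*l^5 + l^4*(-28 + 8*I) + l^3*(122 - 112*I) + l^2*(-126 + 536*I) + l*(-84 - 672*I) + 294)/(l^4 - 14*l^3 + 61*l^2 - 84*l + 36)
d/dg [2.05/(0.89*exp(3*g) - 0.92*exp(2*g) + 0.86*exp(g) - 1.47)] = (-5.4735*exp(2*g) + 3.772*exp(g) - 1.763)*exp(g)/(0.89*exp(3*g) - 0.92*exp(2*g) + 0.86*exp(g) - 1.47)^2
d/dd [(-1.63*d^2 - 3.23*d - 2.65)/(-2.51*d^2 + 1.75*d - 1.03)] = (-10.9598*d^2 - 9.9452*d + 7.9644)/(6.3001*d^4 - 8.785*d^3 + 8.2331*d^2 - 3.605*d + 1.0609)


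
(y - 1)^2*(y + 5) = y^3 + 3*y^2 - 9*y + 5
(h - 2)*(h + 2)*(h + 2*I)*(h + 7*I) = h^4 + 9*I*h^3 - 18*h^2 - 36*I*h + 56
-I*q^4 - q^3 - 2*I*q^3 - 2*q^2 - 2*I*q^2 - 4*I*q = q*(q + 2)*(q - 2*I)*(-I*q + 1)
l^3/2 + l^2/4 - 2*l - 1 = (l/2 + 1)*(l - 2)*(l + 1/2)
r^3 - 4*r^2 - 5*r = r*(r - 5)*(r + 1)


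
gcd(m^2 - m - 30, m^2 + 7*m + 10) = m + 5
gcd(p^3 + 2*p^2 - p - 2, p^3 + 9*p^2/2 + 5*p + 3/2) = p + 1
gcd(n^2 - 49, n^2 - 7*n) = n - 7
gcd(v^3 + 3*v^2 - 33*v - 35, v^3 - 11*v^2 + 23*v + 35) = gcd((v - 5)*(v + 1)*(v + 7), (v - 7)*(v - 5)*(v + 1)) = v^2 - 4*v - 5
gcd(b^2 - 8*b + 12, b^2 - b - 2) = b - 2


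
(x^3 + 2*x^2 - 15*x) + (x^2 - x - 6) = x^3 + 3*x^2 - 16*x - 6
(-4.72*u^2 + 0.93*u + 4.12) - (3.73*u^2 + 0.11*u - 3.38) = -8.45*u^2 + 0.82*u + 7.5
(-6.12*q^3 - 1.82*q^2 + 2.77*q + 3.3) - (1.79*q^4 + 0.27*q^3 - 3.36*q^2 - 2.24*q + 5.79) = -1.79*q^4 - 6.39*q^3 + 1.54*q^2 + 5.01*q - 2.49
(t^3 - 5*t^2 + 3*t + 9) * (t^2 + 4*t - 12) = t^5 - t^4 - 29*t^3 + 81*t^2 - 108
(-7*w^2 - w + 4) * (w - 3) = -7*w^3 + 20*w^2 + 7*w - 12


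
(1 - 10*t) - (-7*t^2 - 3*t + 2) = 7*t^2 - 7*t - 1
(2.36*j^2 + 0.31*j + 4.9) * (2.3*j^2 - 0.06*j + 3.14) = 5.428*j^4 + 0.5714*j^3 + 18.6618*j^2 + 0.6794*j + 15.386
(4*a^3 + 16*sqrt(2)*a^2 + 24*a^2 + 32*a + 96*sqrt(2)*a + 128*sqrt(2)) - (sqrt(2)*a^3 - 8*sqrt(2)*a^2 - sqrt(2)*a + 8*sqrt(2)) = -sqrt(2)*a^3 + 4*a^3 + 24*a^2 + 24*sqrt(2)*a^2 + 32*a + 97*sqrt(2)*a + 120*sqrt(2)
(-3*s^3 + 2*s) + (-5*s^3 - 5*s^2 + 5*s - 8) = -8*s^3 - 5*s^2 + 7*s - 8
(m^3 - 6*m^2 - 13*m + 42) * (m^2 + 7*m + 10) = m^5 + m^4 - 45*m^3 - 109*m^2 + 164*m + 420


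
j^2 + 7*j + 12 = (j + 3)*(j + 4)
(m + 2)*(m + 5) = m^2 + 7*m + 10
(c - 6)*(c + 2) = c^2 - 4*c - 12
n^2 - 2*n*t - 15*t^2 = (n - 5*t)*(n + 3*t)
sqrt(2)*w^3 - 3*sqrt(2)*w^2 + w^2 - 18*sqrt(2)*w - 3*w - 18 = (w - 6)*(w + 3)*(sqrt(2)*w + 1)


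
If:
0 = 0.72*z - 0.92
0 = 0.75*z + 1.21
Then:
No Solution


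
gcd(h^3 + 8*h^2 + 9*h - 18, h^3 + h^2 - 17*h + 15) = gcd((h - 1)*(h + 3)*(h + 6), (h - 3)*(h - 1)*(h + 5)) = h - 1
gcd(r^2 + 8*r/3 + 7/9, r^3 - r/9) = r + 1/3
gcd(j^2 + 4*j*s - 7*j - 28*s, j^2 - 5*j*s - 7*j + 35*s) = j - 7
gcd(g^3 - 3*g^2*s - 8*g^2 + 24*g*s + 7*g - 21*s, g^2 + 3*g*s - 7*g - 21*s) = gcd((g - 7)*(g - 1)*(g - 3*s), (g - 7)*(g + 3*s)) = g - 7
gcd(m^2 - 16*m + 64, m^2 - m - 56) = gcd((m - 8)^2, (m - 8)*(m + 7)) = m - 8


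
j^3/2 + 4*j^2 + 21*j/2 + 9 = (j/2 + 1)*(j + 3)^2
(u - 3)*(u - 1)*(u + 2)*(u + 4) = u^4 + 2*u^3 - 13*u^2 - 14*u + 24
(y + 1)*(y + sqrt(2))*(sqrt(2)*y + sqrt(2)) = sqrt(2)*y^3 + 2*y^2 + 2*sqrt(2)*y^2 + sqrt(2)*y + 4*y + 2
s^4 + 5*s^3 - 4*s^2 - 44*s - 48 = (s - 3)*(s + 2)^2*(s + 4)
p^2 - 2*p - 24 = (p - 6)*(p + 4)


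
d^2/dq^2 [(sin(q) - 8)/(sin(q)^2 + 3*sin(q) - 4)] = (-sin(q)^4 + 34*sin(q)^3 + 84*sin(q)^2 + 224*sin(q) + 184)/((sin(q) - 1)^2*(sin(q) + 4)^3)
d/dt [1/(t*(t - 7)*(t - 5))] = (-t*(t - 7) - t*(t - 5) - (t - 7)*(t - 5))/(t^2*(t - 7)^2*(t - 5)^2)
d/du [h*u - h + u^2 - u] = h + 2*u - 1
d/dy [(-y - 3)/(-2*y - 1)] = -5/(2*y + 1)^2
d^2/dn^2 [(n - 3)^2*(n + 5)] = 6*n - 2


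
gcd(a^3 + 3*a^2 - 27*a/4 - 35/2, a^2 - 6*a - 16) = a + 2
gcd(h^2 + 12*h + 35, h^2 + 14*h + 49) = h + 7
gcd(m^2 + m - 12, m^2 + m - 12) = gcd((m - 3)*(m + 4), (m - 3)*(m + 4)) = m^2 + m - 12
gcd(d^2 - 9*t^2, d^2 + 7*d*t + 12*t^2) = d + 3*t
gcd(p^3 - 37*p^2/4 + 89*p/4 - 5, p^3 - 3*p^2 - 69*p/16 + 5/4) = p^2 - 17*p/4 + 1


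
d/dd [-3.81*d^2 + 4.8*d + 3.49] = 4.8 - 7.62*d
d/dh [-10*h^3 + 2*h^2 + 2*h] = -30*h^2 + 4*h + 2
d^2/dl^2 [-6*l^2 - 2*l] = -12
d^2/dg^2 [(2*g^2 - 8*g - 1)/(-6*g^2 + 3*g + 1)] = 2*(252*g^3 + 72*g^2 + 90*g - 11)/(216*g^6 - 324*g^5 + 54*g^4 + 81*g^3 - 9*g^2 - 9*g - 1)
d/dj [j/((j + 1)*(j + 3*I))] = -j^2/((j + 1)^2*(j + 3*I)^2) + 3*I/((j + 1)^2*(j + 3*I)^2)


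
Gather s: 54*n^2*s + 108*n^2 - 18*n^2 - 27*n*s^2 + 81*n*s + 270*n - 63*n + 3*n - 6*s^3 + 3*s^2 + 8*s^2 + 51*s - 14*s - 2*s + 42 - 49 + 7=90*n^2 + 210*n - 6*s^3 + s^2*(11 - 27*n) + s*(54*n^2 + 81*n + 35)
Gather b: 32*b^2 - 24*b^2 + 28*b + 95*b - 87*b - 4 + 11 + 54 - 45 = 8*b^2 + 36*b + 16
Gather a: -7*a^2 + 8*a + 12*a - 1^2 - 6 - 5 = -7*a^2 + 20*a - 12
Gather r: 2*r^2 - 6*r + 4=2*r^2 - 6*r + 4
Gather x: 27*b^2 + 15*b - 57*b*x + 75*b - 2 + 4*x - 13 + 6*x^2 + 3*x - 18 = 27*b^2 + 90*b + 6*x^2 + x*(7 - 57*b) - 33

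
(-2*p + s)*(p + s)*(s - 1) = -2*p^2*s + 2*p^2 - p*s^2 + p*s + s^3 - s^2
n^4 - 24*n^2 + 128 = (n - 4)*(n + 4)*(n - 2*sqrt(2))*(n + 2*sqrt(2))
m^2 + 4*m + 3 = (m + 1)*(m + 3)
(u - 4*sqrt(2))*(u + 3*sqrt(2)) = u^2 - sqrt(2)*u - 24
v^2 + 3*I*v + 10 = (v - 2*I)*(v + 5*I)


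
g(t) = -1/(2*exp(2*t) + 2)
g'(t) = 4*exp(2*t)/(2*exp(2*t) + 2)^2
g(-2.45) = -0.50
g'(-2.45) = 0.01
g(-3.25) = -0.50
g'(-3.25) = 0.00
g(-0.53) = -0.37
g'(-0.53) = 0.19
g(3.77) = -0.00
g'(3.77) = 0.00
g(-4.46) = -0.50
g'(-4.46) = 0.00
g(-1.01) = -0.44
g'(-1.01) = 0.10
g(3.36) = -0.00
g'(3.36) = 0.00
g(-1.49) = -0.48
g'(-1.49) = 0.05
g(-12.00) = -0.50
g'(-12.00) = 0.00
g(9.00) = 0.00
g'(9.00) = 0.00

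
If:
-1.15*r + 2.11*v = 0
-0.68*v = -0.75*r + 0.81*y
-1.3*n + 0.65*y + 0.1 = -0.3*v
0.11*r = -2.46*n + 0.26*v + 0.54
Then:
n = 0.22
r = 0.41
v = 0.22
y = 0.19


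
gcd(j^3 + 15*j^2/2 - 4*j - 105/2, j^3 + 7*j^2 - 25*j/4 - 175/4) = j^2 + 9*j/2 - 35/2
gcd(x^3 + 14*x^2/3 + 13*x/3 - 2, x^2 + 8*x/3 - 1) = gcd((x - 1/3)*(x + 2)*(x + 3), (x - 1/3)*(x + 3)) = x^2 + 8*x/3 - 1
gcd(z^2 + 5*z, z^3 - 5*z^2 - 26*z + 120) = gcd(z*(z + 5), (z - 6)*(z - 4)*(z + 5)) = z + 5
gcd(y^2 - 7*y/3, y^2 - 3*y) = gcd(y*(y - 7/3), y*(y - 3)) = y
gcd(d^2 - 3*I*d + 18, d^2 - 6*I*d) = d - 6*I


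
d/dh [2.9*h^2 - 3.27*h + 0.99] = 5.8*h - 3.27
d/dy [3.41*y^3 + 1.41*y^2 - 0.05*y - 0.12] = 10.23*y^2 + 2.82*y - 0.05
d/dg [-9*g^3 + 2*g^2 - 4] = g*(4 - 27*g)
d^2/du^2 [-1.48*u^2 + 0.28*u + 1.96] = -2.96000000000000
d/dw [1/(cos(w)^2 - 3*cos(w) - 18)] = (2*cos(w) - 3)*sin(w)/(sin(w)^2 + 3*cos(w) + 17)^2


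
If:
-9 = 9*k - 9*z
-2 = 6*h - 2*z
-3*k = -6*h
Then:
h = 0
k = 0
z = 1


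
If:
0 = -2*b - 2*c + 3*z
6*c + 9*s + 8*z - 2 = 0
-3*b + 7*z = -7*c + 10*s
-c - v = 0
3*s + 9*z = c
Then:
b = -102/503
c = 78/503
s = 74/503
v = -78/503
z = -16/503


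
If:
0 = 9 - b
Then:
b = 9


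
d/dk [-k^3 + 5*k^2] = k*(10 - 3*k)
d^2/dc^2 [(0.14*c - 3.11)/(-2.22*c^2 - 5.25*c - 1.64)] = (-(0.14*c - 3.11)*(4.44*c + 5.25)*(8.88*c + 10.5) + (1.8648*c - 12.3384)*(2.22*c^2 + 5.25*c + 1.64))/(2.22*c^2 + 5.25*c + 1.64)^3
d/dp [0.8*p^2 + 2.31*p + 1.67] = 1.6*p + 2.31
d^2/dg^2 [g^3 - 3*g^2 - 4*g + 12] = 6*g - 6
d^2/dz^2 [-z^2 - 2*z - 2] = -2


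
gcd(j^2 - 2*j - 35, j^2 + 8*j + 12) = 1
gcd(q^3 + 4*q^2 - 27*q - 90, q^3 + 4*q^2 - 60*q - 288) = q + 6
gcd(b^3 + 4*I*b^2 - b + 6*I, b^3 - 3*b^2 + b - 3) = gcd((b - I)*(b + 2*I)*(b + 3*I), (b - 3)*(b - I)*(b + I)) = b - I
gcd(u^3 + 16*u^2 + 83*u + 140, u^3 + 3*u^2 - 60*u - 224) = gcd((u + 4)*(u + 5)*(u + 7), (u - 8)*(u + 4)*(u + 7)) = u^2 + 11*u + 28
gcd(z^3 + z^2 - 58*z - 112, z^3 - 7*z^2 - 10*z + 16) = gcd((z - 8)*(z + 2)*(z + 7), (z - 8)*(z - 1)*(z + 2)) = z^2 - 6*z - 16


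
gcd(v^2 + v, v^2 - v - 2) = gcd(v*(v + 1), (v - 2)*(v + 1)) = v + 1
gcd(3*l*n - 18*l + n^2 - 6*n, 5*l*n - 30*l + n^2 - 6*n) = n - 6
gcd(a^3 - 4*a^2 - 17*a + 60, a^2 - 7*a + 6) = 1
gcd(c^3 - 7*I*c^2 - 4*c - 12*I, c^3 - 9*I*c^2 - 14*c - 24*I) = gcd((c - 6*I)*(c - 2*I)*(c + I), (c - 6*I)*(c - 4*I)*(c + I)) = c^2 - 5*I*c + 6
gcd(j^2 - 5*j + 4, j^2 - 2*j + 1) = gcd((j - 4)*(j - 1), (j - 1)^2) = j - 1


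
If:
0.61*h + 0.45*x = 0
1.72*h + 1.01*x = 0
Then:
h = 0.00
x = 0.00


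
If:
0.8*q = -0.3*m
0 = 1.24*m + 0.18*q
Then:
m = 0.00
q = 0.00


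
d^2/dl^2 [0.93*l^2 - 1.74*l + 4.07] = 1.86000000000000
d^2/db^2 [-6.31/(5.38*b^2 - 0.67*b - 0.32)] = (-365.278328*b^2 + 45.490052*b + 6.31*(10.76*b - 0.67)*(21.52*b - 1.34) + 21.726592)/(-5.38*b^2 + 0.67*b + 0.32)^3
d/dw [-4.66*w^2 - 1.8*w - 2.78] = -9.32*w - 1.8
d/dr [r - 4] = 1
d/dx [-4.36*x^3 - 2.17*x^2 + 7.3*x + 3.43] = -13.08*x^2 - 4.34*x + 7.3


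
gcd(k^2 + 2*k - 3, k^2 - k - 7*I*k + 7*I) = k - 1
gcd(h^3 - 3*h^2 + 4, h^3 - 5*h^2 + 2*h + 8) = h^2 - h - 2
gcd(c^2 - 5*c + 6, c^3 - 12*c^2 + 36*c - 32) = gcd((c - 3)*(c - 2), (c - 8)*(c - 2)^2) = c - 2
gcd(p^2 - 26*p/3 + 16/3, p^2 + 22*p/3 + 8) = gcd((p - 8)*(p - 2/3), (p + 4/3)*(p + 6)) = 1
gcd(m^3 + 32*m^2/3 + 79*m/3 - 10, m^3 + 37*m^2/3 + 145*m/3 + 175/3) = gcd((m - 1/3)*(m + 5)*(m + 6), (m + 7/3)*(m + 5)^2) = m + 5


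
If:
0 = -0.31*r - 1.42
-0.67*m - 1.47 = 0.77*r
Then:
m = 3.07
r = -4.58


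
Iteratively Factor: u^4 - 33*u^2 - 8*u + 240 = (u + 4)*(u^3 - 4*u^2 - 17*u + 60) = (u - 3)*(u + 4)*(u^2 - u - 20) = (u - 5)*(u - 3)*(u + 4)*(u + 4)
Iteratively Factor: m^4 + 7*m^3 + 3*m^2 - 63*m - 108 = (m + 3)*(m^3 + 4*m^2 - 9*m - 36) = (m + 3)^2*(m^2 + m - 12) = (m + 3)^2*(m + 4)*(m - 3)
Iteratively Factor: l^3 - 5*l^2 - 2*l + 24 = (l + 2)*(l^2 - 7*l + 12) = (l - 3)*(l + 2)*(l - 4)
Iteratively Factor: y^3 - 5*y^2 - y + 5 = (y - 1)*(y^2 - 4*y - 5) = (y - 1)*(y + 1)*(y - 5)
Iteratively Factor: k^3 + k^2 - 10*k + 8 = (k - 2)*(k^2 + 3*k - 4) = (k - 2)*(k + 4)*(k - 1)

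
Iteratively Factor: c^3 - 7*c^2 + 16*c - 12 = (c - 3)*(c^2 - 4*c + 4) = (c - 3)*(c - 2)*(c - 2)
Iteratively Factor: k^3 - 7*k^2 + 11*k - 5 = (k - 5)*(k^2 - 2*k + 1) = (k - 5)*(k - 1)*(k - 1)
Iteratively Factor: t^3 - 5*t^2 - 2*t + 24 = (t + 2)*(t^2 - 7*t + 12) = (t - 3)*(t + 2)*(t - 4)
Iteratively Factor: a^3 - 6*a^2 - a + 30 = (a - 5)*(a^2 - a - 6) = (a - 5)*(a - 3)*(a + 2)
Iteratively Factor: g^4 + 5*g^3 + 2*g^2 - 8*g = (g)*(g^3 + 5*g^2 + 2*g - 8) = g*(g - 1)*(g^2 + 6*g + 8) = g*(g - 1)*(g + 4)*(g + 2)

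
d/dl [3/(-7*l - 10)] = 21/(7*l + 10)^2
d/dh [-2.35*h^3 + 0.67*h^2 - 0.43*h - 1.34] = -7.05*h^2 + 1.34*h - 0.43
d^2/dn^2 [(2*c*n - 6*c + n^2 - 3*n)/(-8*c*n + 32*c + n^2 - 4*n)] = 2*(-4*(4*c - n + 2)^2*(2*c*n - 6*c + n^2 - 3*n) - (8*c*n - 32*c - n^2 + 4*n)^2 + (8*c*n - 32*c - n^2 + 4*n)*(-2*c*n + 6*c - n^2 + 3*n + 2*(2*c + 2*n - 3)*(4*c - n + 2)))/(8*c*n - 32*c - n^2 + 4*n)^3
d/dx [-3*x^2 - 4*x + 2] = -6*x - 4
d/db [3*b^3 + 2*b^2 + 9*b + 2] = 9*b^2 + 4*b + 9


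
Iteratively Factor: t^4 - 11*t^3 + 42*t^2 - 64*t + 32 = (t - 1)*(t^3 - 10*t^2 + 32*t - 32) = (t - 2)*(t - 1)*(t^2 - 8*t + 16) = (t - 4)*(t - 2)*(t - 1)*(t - 4)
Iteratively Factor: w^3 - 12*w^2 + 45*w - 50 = (w - 2)*(w^2 - 10*w + 25) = (w - 5)*(w - 2)*(w - 5)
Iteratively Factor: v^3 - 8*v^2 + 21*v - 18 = (v - 2)*(v^2 - 6*v + 9) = (v - 3)*(v - 2)*(v - 3)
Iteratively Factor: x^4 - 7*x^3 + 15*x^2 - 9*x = (x - 3)*(x^3 - 4*x^2 + 3*x) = (x - 3)*(x - 1)*(x^2 - 3*x) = x*(x - 3)*(x - 1)*(x - 3)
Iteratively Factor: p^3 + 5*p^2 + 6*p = (p + 2)*(p^2 + 3*p) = (p + 2)*(p + 3)*(p)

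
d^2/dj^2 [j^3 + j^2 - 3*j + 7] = 6*j + 2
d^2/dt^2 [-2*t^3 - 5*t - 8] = -12*t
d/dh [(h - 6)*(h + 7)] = 2*h + 1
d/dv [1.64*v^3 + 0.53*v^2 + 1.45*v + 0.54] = 4.92*v^2 + 1.06*v + 1.45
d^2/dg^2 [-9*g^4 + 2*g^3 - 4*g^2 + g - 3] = -108*g^2 + 12*g - 8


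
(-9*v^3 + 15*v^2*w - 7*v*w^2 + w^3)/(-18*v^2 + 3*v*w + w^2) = (3*v^2 - 4*v*w + w^2)/(6*v + w)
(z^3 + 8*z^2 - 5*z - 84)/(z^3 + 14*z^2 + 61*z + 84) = (z - 3)/(z + 3)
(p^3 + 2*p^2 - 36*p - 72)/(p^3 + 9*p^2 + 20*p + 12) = (p - 6)/(p + 1)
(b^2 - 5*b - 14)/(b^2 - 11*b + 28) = (b + 2)/(b - 4)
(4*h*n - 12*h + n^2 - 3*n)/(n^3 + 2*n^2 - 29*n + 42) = (4*h + n)/(n^2 + 5*n - 14)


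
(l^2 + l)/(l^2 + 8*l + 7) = l/(l + 7)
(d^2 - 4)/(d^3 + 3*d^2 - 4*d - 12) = 1/(d + 3)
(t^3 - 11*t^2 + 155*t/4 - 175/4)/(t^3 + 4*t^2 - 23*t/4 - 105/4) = (2*t^2 - 17*t + 35)/(2*t^2 + 13*t + 21)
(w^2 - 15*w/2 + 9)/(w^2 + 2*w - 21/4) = 2*(w - 6)/(2*w + 7)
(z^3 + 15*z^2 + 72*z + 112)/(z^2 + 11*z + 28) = z + 4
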